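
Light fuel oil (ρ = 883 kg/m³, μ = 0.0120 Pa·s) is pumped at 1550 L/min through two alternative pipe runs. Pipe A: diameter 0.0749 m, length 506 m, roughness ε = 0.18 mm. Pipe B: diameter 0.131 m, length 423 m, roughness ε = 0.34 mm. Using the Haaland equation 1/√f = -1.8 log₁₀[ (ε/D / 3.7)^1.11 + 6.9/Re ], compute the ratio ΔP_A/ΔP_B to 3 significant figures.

Pipe A: V = Q/A = 0.02583/0.004406 = 5.863 m/s; Re = 3.231e+04; ε/D = 0.0024; Haaland → f = 0.02837; ΔP_A = f(L/D)(ρV²/2) = 2.909e+06 Pa.
Pipe B: V = Q/A = 0.02583/0.01348 = 1.917 m/s; Re = 1.848e+04; ε/D = 0.0026; Haaland → f = 0.03087; ΔP_B = f(L/D)(ρV²/2) = 1.617e+05 Pa.
ΔP_A/ΔP_B = 2.909e+06/1.617e+05 = 18.0.

ΔP_A/ΔP_B ≈ 18.0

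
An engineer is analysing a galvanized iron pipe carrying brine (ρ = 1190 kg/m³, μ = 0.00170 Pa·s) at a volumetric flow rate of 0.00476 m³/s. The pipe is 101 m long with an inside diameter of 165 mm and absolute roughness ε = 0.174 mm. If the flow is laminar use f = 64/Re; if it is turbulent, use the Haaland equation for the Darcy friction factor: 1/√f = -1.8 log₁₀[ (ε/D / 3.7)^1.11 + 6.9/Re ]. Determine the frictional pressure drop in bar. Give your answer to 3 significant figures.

ΔP ≈ 0.00478 bar

Cross-sectional area A = πD²/4 = π(0.165)²/4 = 0.02138 m²; mean velocity V = Q/A = 0.00476/0.02138 = 0.2226 m/s.
Reynolds number Re = ρVD/μ = 1190 · 0.2226 · 0.165 / 0.0017 = 2.571e+04.
Re > 4000 → turbulent. Relative roughness ε/D = 0.000174/0.165 = 0.00105. Haaland: 1/√f = -1.8 log₁₀[(0.00105/3.7)^1.11 + 6.9/2.571e+04] = -1.8 log₁₀[0.000116 + 0.000268] = 6.147, so f = 0.02646.
Darcy-Weisbach: ΔP = f(L/D)(ρV²/2) = 0.02646·(101/0.165)·(1190·0.2226²/2) = 0.02646·612.1·29.49 = 477.6 Pa.
ΔP = 477.6 Pa = 0.00478 bar.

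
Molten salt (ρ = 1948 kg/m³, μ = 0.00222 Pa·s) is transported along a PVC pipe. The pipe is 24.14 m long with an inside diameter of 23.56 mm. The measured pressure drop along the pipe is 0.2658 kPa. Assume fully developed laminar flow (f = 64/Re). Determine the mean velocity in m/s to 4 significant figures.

For laminar flow, f = 64/Re with Re = ρVD/μ, so Darcy-Weisbach reduces to ΔP = 32μLV/D². Solving for V: V = ΔP·D²/(32μL) = 265.8·(0.02356)²/(32·0.00222·24.14) = 0.08603 m/s.
Check: Re = ρVD/μ = 1948·0.08603·0.02356/0.00222 = 1779 < 2300, so the laminar assumption holds.

V ≈ 0.08603 m/s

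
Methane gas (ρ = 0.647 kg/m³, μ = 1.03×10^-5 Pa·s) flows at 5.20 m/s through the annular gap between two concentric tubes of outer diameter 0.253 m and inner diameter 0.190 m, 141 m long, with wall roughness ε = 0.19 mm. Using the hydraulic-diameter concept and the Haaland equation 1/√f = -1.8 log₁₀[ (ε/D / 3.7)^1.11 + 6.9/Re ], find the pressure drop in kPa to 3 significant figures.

Hydraulic diameter D_h = 4A/P = D_o - D_i = 0.253 - 0.19 = 0.063 m.
Re = ρVD_h/μ = 0.647·5.2·0.063/1.03e-05 = 2.058e+04.
ε/D_h = 0.00019/0.063 = 0.00302; Haaland gives 1/√f = -1.8 log₁₀[0.000373+0.000335] = 5.67, so f = 0.03111.
ΔP = f(L/D_h)(ρV²/2) = 0.03111·141/0.063·8.747 = 609 Pa.
ΔP = 0.609 kPa.

ΔP ≈ 0.609 kPa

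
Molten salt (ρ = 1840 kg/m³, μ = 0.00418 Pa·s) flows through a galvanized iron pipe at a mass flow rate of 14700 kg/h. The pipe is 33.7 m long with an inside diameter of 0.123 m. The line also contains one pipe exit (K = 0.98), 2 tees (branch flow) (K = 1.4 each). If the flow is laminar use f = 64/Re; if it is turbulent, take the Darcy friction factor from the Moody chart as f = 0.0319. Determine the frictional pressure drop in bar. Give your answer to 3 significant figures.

ṁ = 14700 kg/h = 14700/3600 = 4.083 kg/s.
A = πD²/4 = π(0.123)²/4 = 0.01188 m²; mean velocity V = ṁ/(ρA) = 4.083/(1840 · 0.01188) = 0.1868 m/s.
Reynolds number Re = ρVD/μ = 1840 · 0.1868 · 0.123 / 0.00418 = 1.011e+04.
Re > 4000 → turbulent; use the Moody-chart value f = 0.0319.
Total minor-loss coefficient ΣK = 1·0.98 + 2·1.4 = 3.78.
ΔP = [f·L/D + ΣK]·(ρV²/2) = [0.0319·33.7/0.123 + 3.78]·(1840·0.1868²/2) = [8.74 + 3.78]·32.09 = 401.8 Pa.
ΔP = 401.8 Pa = 0.00402 bar.

ΔP ≈ 0.00402 bar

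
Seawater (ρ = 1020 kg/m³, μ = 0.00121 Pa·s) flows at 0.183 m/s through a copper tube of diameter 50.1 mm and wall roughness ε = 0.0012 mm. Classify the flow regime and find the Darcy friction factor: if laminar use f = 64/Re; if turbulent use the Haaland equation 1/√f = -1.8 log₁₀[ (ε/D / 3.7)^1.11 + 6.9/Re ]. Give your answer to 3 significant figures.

f ≈ 0.0332

Re = ρVD/μ = 1020·0.183·0.0501/0.00121 = 7729.
Re > 4000 → turbulent. ε/D = 1.2e-06/0.0501 = 2.4e-05; Haaland: 1/√f = -1.8 log₁₀[1.74e-06 + 0.000893] = 5.487, so f = 0.03321.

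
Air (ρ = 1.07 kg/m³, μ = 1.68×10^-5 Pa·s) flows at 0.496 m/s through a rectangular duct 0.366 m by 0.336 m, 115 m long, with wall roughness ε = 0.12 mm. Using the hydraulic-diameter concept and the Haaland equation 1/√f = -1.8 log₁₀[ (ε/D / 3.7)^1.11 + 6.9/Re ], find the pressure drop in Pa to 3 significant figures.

Hydraulic diameter D_h = 4A/P = 4·(0.366·0.336)/(2·(0.366+0.336)) = 0.4919/1.404 = 0.3504 m.
Re = ρVD_h/μ = 1.07·0.496·0.3504/1.68e-05 = 1.107e+04.
ε/D_h = 0.00012/0.3504 = 0.000343; Haaland gives 1/√f = -1.8 log₁₀[3.33e-05+0.000623] = 5.729, so f = 0.03047.
ΔP = f(L/D_h)(ρV²/2) = 0.03047·115/0.3504·0.1316 = 1.316 Pa.

ΔP ≈ 1.32 Pa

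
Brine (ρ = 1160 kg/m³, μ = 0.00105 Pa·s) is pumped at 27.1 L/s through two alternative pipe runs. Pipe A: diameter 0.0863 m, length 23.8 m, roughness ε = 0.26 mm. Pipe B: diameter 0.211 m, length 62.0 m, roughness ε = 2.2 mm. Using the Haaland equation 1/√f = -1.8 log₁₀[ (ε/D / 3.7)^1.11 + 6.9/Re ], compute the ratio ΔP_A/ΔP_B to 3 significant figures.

Pipe A: V = Q/A = 0.0271/0.005849 = 4.633 m/s; Re = 4.417e+05; ε/D = 0.00301; Haaland → f = 0.02652; ΔP_A = f(L/D)(ρV²/2) = 9.106e+04 Pa.
Pipe B: V = Q/A = 0.0271/0.03497 = 0.775 m/s; Re = 1.807e+05; ε/D = 0.0104; Haaland → f = 0.03883; ΔP_B = f(L/D)(ρV²/2) = 3975 Pa.
ΔP_A/ΔP_B = 9.106e+04/3975 = 22.9.

ΔP_A/ΔP_B ≈ 22.9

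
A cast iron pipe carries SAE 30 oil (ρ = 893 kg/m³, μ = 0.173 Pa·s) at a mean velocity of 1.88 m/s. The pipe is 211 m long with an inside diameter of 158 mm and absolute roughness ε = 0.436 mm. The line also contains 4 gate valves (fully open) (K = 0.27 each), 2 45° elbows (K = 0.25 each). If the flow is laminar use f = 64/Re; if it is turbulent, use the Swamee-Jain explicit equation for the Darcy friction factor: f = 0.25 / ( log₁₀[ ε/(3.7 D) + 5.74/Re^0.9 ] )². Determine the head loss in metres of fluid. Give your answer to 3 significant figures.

h_f ≈ 10.3 m

Reynolds number Re = ρVD/μ = 893 · 1.88 · 0.158 / 0.173 = 1533.
Re < 2300 → laminar flow, so f = 64/Re = 64/1533 = 0.04174 (the turbulent correlation is not needed).
Total minor-loss coefficient ΣK = 4·0.27 + 2·0.25 = 1.58.
ΔP = [f·L/D + ΣK]·(ρV²/2) = [0.04174·211/0.158 + 1.58]·(893·1.88²/2) = [55.74 + 1.58]·1578 = 9.046e+04 Pa.
Head loss h_f = ΔP/(ρg) = 9.046e+04/(893·9.81) = 10.3 m.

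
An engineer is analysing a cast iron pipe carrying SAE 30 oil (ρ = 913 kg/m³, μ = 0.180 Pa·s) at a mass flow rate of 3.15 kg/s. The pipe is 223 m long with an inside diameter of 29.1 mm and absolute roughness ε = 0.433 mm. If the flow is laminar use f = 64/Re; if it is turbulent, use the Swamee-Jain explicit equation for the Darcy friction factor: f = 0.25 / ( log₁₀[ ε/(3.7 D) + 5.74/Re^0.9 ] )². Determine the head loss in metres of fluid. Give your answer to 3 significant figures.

h_f ≈ 879 m

A = πD²/4 = π(0.0291)²/4 = 0.0006651 m²; mean velocity V = ṁ/(ρA) = 3.15/(913 · 0.0006651) = 5.188 m/s.
Reynolds number Re = ρVD/μ = 913 · 5.188 · 0.0291 / 0.18 = 765.7.
Re < 2300 → laminar flow, so f = 64/Re = 64/765.7 = 0.08358 (the turbulent correlation is not needed).
Darcy-Weisbach: ΔP = f(L/D)(ρV²/2) = 0.08358·(223/0.0291)·(913·5.188²/2) = 0.08358·7663·1.228e+04 = 7.869e+06 Pa.
Head loss h_f = ΔP/(ρg) = 7.869e+06/(913·9.81) = 879 m.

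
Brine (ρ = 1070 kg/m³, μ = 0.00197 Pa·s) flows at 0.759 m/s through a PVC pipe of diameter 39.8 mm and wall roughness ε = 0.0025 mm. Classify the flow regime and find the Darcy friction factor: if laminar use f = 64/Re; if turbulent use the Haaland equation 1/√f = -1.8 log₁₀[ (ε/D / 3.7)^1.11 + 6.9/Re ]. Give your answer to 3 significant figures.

Re = ρVD/μ = 1070·0.759·0.0398/0.00197 = 1.641e+04.
Re > 4000 → turbulent. ε/D = 2.5e-06/0.0398 = 6.28e-05; Haaland: 1/√f = -1.8 log₁₀[5.07e-06 + 0.000421] = 6.068, so f = 0.02716.

f ≈ 0.0272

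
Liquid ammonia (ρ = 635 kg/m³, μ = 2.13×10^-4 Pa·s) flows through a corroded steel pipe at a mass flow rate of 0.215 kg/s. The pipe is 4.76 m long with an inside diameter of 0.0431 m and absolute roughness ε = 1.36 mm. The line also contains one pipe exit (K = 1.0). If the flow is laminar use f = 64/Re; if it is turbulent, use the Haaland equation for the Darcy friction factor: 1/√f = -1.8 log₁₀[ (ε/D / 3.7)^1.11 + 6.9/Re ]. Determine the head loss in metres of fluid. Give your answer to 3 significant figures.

h_f ≈ 0.0208 m

A = πD²/4 = π(0.0431)²/4 = 0.001459 m²; mean velocity V = ṁ/(ρA) = 0.215/(635 · 0.001459) = 0.2321 m/s.
Reynolds number Re = ρVD/μ = 635 · 0.2321 · 0.0431 / 0.000213 = 2.982e+04.
Re > 4000 → turbulent. Relative roughness ε/D = 0.00136/0.0431 = 0.0316. Haaland: 1/√f = -1.8 log₁₀[(0.0316/3.7)^1.11 + 6.9/2.982e+04] = -1.8 log₁₀[0.00505 + 0.000231] = 4.099, so f = 0.05951.
Total minor-loss coefficient ΣK = 1·1 = 1.
ΔP = [f·L/D + ΣK]·(ρV²/2) = [0.05951·4.76/0.0431 + 1]·(635·0.2321²/2) = [6.573 + 1]·17.1 = 129.5 Pa.
Head loss h_f = ΔP/(ρg) = 129.5/(635·9.81) = 0.0208 m.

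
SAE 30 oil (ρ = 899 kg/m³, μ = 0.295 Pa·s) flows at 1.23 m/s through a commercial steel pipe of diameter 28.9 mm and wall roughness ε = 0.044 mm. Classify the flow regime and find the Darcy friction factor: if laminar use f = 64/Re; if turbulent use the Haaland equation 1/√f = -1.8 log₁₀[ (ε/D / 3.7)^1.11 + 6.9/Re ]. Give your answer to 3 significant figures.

Re = ρVD/μ = 899·1.23·0.0289/0.295 = 108.3.
Re < 2300 → laminar, so f = 64/Re = 0.5908 (roughness is irrelevant in laminar flow).

f ≈ 0.591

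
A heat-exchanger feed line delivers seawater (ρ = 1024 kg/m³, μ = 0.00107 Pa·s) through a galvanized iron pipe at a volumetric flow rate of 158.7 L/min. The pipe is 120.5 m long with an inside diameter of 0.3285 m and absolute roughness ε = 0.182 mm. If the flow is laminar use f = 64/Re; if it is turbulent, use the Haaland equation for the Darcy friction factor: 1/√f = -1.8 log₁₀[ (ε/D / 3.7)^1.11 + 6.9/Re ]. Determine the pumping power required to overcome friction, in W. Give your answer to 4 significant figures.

Q = 158.7 L/min = 158.7/60000 = 0.002645 m³/s.
Cross-sectional area A = πD²/4 = π(0.3285)²/4 = 0.08475 m²; mean velocity V = Q/A = 0.002645/0.08475 = 0.03121 m/s.
Reynolds number Re = ρVD/μ = 1024 · 0.03121 · 0.3285 / 0.00107 = 9811.
Re > 4000 → turbulent. Relative roughness ε/D = 0.000182/0.3285 = 0.000554. Haaland: 1/√f = -1.8 log₁₀[(0.000554/3.7)^1.11 + 6.9/9811] = -1.8 log₁₀[5.68e-05 + 0.000703] = 5.614, so f = 0.03172.
Darcy-Weisbach: ΔP = f(L/D)(ρV²/2) = 0.03172·(120.5/0.3285)·(1024·0.03121²/2) = 0.03172·366.8·0.4987 = 5.803 Pa.
Pumping power P = QΔP = 0.002645·5.803 = 0.015349 W = 0.01535 W.

P ≈ 0.01535 W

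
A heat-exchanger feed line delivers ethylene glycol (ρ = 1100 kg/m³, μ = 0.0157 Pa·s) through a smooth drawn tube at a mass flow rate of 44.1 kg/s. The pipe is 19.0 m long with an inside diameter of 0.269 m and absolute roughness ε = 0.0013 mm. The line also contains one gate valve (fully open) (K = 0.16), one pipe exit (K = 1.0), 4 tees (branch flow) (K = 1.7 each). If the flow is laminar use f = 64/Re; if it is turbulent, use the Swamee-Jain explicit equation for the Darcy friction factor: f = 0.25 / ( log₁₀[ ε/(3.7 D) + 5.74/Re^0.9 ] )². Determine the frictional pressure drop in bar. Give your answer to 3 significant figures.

ΔP ≈ 0.0273 bar

A = πD²/4 = π(0.269)²/4 = 0.05683 m²; mean velocity V = ṁ/(ρA) = 44.1/(1100 · 0.05683) = 0.7054 m/s.
Reynolds number Re = ρVD/μ = 1100 · 0.7054 · 0.269 / 0.0157 = 1.33e+04.
Re > 4000 → turbulent. Relative roughness ε/D = 1.3e-06/0.269 = 4.83e-06. Swamee-Jain: f = 0.25/(log₁₀[4.83e-06/3.7 + 5.74/1.33e+04^0.9])² = 0.25/(log₁₀[1.31e-06 + 0.00112])² = 0.25/(-2.952)² = 0.02869.
Total minor-loss coefficient ΣK = 1·0.16 + 1·1 + 4·1.7 = 7.96.
ΔP = [f·L/D + ΣK]·(ρV²/2) = [0.02869·19/0.269 + 7.96]·(1100·0.7054²/2) = [2.026 + 7.96]·273.7 = 2733 Pa.
ΔP = 2733 Pa = 0.0273 bar.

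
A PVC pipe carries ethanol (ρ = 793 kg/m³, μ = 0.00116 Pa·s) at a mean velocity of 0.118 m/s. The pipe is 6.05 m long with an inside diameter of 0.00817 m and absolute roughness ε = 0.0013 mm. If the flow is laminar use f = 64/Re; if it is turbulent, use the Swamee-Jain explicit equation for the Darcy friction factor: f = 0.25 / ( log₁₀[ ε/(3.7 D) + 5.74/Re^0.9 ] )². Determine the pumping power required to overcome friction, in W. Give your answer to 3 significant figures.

Reynolds number Re = ρVD/μ = 793 · 0.118 · 0.00817 / 0.00116 = 659.1.
Re < 2300 → laminar flow, so f = 64/Re = 64/659.1 = 0.09711 (the turbulent correlation is not needed).
Darcy-Weisbach: ΔP = f(L/D)(ρV²/2) = 0.09711·(6.05/0.00817)·(793·0.118²/2) = 0.09711·740.5·5.521 = 397 Pa.
Q = V·A = 0.118·5.242e-05 = 6.186e-06 m³/s.
Pumping power P = QΔP = 6.186e-06·397 = 0.002456 W = 0.00246 W.

P ≈ 0.00246 W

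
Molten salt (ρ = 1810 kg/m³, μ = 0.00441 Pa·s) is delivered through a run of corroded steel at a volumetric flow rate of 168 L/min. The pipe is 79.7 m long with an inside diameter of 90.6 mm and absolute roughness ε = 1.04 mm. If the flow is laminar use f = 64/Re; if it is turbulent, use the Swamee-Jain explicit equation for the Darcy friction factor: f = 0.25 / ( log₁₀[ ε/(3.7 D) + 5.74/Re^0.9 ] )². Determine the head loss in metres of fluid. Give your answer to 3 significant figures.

h_f ≈ 0.369 m

Q = 168 L/min = 168/60000 = 0.0028 m³/s.
Cross-sectional area A = πD²/4 = π(0.0906)²/4 = 0.006447 m²; mean velocity V = Q/A = 0.0028/0.006447 = 0.4343 m/s.
Reynolds number Re = ρVD/μ = 1810 · 0.4343 · 0.0906 / 0.00441 = 1.615e+04.
Re > 4000 → turbulent. Relative roughness ε/D = 0.00104/0.0906 = 0.0115. Swamee-Jain: f = 0.25/(log₁₀[0.0115/3.7 + 5.74/1.615e+04^0.9])² = 0.25/(log₁₀[0.0031 + 0.000937])² = 0.25/(-2.394)² = 0.04363.
Darcy-Weisbach: ΔP = f(L/D)(ρV²/2) = 0.04363·(79.7/0.0906)·(1810·0.4343²/2) = 0.04363·879.7·170.7 = 6552 Pa.
Head loss h_f = ΔP/(ρg) = 6552/(1810·9.81) = 0.369 m.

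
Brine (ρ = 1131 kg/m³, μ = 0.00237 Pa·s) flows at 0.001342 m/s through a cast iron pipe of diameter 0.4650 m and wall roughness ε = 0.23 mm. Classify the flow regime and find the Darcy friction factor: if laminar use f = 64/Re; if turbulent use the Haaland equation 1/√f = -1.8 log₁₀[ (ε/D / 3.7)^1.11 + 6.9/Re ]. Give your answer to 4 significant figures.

Re = ρVD/μ = 1131·0.001342·0.465/0.00237 = 297.8.
Re < 2300 → laminar, so f = 64/Re = 0.2149 (roughness is irrelevant in laminar flow).

f ≈ 0.2149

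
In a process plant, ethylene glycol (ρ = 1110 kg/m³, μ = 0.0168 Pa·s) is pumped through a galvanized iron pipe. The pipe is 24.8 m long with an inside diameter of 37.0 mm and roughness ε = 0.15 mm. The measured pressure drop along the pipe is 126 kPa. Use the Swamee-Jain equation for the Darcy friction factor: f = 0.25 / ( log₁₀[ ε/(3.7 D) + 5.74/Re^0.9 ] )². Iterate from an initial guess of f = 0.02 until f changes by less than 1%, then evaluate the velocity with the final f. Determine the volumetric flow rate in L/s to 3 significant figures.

Rearranging Darcy-Weisbach: V = √(2·ΔP·D/(f·L·ρ)). With ε/D = 0.00015/0.037 = 0.00405, iterate starting from f = 0.02:
  f = 0.02 → V = √(2·1.26e+05·0.037/(0.02·24.8·1110)) = 4.115 m/s; Re = ρVD/μ = 1.006e+04; f → 0.03707
  f = 0.03707 → V = 3.023 m/s; Re = 7390; f → 0.03923
  f = 0.03923 → V = 2.938 m/s; Re = 7184; f → 0.03945
Converged (Δf/f < 1%). With the final f = 0.03945: V = √(2·1.26e+05·0.037/(0.03945·24.8·1110)) = 2.93 m/s.
Q = V·A = 2.93·(π/4·0.037²) = 0.003151 m³/s = 3.15 L/s.

Q ≈ 3.15 L/s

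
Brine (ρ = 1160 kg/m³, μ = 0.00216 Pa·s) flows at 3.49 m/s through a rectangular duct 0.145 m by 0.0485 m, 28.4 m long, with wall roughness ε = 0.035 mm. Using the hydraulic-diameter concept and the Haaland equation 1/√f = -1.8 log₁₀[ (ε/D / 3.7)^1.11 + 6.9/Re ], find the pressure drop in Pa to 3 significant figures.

ΔP ≈ 53200 Pa

Hydraulic diameter D_h = 4A/P = 4·(0.145·0.0485)/(2·(0.145+0.0485)) = 0.02813/0.387 = 0.07269 m.
Re = ρVD_h/μ = 1160·3.49·0.07269/0.00216 = 1.362e+05.
ε/D_h = 3.5e-05/0.07269 = 0.000482; Haaland gives 1/√f = -1.8 log₁₀[4.86e-05+5.06e-05] = 7.206, so f = 0.01926.
ΔP = f(L/D_h)(ρV²/2) = 0.01926·28.4/0.07269·7064 = 5.316e+04 Pa.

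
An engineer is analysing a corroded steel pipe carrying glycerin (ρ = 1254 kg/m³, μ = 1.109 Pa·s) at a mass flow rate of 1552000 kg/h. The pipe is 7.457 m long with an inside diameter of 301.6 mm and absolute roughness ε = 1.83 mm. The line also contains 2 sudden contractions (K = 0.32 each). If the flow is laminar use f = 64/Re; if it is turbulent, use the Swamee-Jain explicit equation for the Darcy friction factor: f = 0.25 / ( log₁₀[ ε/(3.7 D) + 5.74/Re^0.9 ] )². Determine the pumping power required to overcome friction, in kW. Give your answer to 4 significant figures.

ṁ = 1552000 kg/h = 1552000/3600 = 431.1 kg/s.
A = πD²/4 = π(0.3016)²/4 = 0.07144 m²; mean velocity V = ṁ/(ρA) = 431.1/(1254 · 0.07144) = 4.812 m/s.
Reynolds number Re = ρVD/μ = 1254 · 4.812 · 0.3016 / 1.11 = 1641.
Re < 2300 → laminar flow, so f = 64/Re = 64/1641 = 0.039 (the turbulent correlation is not needed).
Total minor-loss coefficient ΣK = 2·0.32 = 0.64.
ΔP = [f·L/D + ΣK]·(ρV²/2) = [0.039·7.457/0.3016 + 0.64]·(1254·4.812²/2) = [0.9642 + 0.64]·1.452e+04 = 2.329e+04 Pa.
Q = ṁ/ρ = 431.1/1254 = 0.3438 m³/s.
Pumping power P = QΔP = 0.3438·2.329e+04 = 8007.6 W = 8.008 kW.

P ≈ 8.008 kW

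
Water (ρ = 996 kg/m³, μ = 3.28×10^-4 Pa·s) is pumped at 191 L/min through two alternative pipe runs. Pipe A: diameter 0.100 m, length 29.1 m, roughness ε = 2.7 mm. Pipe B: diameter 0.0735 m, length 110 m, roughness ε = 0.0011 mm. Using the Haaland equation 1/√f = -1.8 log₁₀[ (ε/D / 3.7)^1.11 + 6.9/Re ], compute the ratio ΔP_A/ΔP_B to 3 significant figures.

ΔP_A/ΔP_B ≈ 0.194

Pipe A: V = Q/A = 0.003183/0.007854 = 0.4053 m/s; Re = 1.231e+05; ε/D = 0.027; Haaland → f = 0.05513; ΔP_A = f(L/D)(ρV²/2) = 1312 Pa.
Pipe B: V = Q/A = 0.003183/0.004243 = 0.7503 m/s; Re = 1.675e+05; ε/D = 1.5e-05; Haaland → f = 0.01613; ΔP_B = f(L/D)(ρV²/2) = 6767 Pa.
ΔP_A/ΔP_B = 1312/6767 = 0.194.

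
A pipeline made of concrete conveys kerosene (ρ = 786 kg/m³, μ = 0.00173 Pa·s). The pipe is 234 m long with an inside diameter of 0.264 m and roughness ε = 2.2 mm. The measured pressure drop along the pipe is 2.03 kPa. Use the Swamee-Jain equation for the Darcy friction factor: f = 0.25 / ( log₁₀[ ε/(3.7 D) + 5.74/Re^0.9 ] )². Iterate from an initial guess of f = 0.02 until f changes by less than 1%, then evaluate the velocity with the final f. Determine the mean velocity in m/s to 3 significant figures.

Rearranging Darcy-Weisbach: V = √(2·ΔP·D/(f·L·ρ)). With ε/D = 0.0022/0.264 = 0.00833, iterate starting from f = 0.02:
  f = 0.02 → V = √(2·2030·0.264/(0.02·234·786)) = 0.5398 m/s; Re = ρVD/μ = 6.475e+04; f → 0.03703
  f = 0.03703 → V = 0.3967 m/s; Re = 4.759e+04; f → 0.03744
  f = 0.03744 → V = 0.3945 m/s; Re = 4.732e+04; f → 0.03745
Converged (Δf/f < 1%). With the final f = 0.03745: V = √(2·2030·0.264/(0.03745·234·786)) = 0.3945 m/s.

V ≈ 0.394 m/s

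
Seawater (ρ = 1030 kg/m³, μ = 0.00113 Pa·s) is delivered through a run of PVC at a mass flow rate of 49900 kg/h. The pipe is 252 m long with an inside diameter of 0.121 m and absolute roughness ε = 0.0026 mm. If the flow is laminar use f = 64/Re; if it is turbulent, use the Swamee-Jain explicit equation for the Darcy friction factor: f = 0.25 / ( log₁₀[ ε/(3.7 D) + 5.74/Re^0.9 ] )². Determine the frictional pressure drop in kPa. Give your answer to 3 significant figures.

ṁ = 49900 kg/h = 49900/3600 = 13.86 kg/s.
A = πD²/4 = π(0.121)²/4 = 0.0115 m²; mean velocity V = ṁ/(ρA) = 13.86/(1030 · 0.0115) = 1.17 m/s.
Reynolds number Re = ρVD/μ = 1030 · 1.17 · 0.121 / 0.00113 = 1.291e+05.
Re > 4000 → turbulent. Relative roughness ε/D = 2.6e-06/0.121 = 2.15e-05. Swamee-Jain: f = 0.25/(log₁₀[2.15e-05/3.7 + 5.74/1.291e+05^0.9])² = 0.25/(log₁₀[5.81e-06 + 0.000144])² = 0.25/(-3.824)² = 0.0171.
Darcy-Weisbach: ΔP = f(L/D)(ρV²/2) = 0.0171·(252/0.121)·(1030·1.17²/2) = 0.0171·2083·705.4 = 2.512e+04 Pa.
ΔP = 2.512e+04 Pa = 25.1 kPa.

ΔP ≈ 25.1 kPa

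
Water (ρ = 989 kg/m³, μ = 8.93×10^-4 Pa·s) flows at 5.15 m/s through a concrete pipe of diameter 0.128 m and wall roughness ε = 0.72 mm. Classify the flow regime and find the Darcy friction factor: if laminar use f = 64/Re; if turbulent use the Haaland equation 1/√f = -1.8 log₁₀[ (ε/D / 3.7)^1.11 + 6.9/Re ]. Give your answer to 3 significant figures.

f ≈ 0.0317

Re = ρVD/μ = 989·5.15·0.128/0.000893 = 7.301e+05.
Re > 4000 → turbulent. ε/D = 0.00072/0.128 = 0.00562; Haaland: 1/√f = -1.8 log₁₀[0.000745 + 9.45e-06] = 5.621, so f = 0.03165.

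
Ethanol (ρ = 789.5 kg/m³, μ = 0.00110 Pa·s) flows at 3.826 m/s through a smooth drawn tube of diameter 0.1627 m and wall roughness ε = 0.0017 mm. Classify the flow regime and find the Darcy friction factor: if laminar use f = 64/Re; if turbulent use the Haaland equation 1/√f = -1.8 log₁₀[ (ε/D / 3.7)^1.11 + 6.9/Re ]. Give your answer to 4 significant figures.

f ≈ 0.01344

Re = ρVD/μ = 789.5·3.826·0.1627/0.0011 = 4.468e+05.
Re > 4000 → turbulent. ε/D = 1.7e-06/0.1627 = 1.04e-05; Haaland: 1/√f = -1.8 log₁₀[6.93e-07 + 1.54e-05] = 8.626, so f = 0.01344.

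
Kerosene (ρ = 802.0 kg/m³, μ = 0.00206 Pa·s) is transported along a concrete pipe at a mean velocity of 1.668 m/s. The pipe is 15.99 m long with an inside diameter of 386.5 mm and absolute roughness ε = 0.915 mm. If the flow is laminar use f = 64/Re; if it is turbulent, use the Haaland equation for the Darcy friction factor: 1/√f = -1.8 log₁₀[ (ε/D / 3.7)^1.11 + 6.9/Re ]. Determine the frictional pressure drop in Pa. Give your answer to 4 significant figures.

ΔP ≈ 1159 Pa

Reynolds number Re = ρVD/μ = 802 · 1.668 · 0.3865 / 0.00206 = 2.51e+05.
Re > 4000 → turbulent. Relative roughness ε/D = 0.000915/0.3865 = 0.00237. Haaland: 1/√f = -1.8 log₁₀[(0.00237/3.7)^1.11 + 6.9/2.51e+05] = -1.8 log₁₀[0.000285 + 2.75e-05] = 6.309, so f = 0.02512.
Darcy-Weisbach: ΔP = f(L/D)(ρV²/2) = 0.02512·(15.99/0.3865)·(802·1.668²/2) = 0.02512·41.37·1116 = 1159 Pa.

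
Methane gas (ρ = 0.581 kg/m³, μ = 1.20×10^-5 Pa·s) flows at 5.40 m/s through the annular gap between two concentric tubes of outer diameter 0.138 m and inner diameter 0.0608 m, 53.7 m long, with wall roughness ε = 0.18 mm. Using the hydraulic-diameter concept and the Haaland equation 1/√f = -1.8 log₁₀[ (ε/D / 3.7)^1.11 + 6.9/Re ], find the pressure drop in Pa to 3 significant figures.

ΔP ≈ 177 Pa

Hydraulic diameter D_h = 4A/P = D_o - D_i = 0.138 - 0.0608 = 0.0772 m.
Re = ρVD_h/μ = 0.581·5.4·0.0772/1.2e-05 = 2.018e+04.
ε/D_h = 0.00018/0.0772 = 0.00233; Haaland gives 1/√f = -1.8 log₁₀[0.00028+0.000342] = 5.771, so f = 0.03002.
ΔP = f(L/D_h)(ρV²/2) = 0.03002·53.7/0.0772·8.471 = 176.9 Pa.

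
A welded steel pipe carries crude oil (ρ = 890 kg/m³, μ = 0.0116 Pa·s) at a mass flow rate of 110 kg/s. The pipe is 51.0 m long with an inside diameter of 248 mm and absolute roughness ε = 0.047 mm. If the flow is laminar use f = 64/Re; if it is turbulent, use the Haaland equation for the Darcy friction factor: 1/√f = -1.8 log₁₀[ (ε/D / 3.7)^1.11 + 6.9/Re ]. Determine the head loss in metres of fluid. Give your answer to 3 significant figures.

h_f ≈ 1.47 m

A = πD²/4 = π(0.248)²/4 = 0.04831 m²; mean velocity V = ṁ/(ρA) = 110/(890 · 0.04831) = 2.559 m/s.
Reynolds number Re = ρVD/μ = 890 · 2.559 · 0.248 / 0.0116 = 4.868e+04.
Re > 4000 → turbulent. Relative roughness ε/D = 4.7e-05/0.248 = 0.00019. Haaland: 1/√f = -1.8 log₁₀[(0.00019/3.7)^1.11 + 6.9/4.868e+04] = -1.8 log₁₀[1.73e-05 + 0.000142] = 6.837, so f = 0.02139.
Darcy-Weisbach: ΔP = f(L/D)(ρV²/2) = 0.02139·(51/0.248)·(890·2.559²/2) = 0.02139·205.6·2913 = 1.281e+04 Pa.
Head loss h_f = ΔP/(ρg) = 1.281e+04/(890·9.81) = 1.47 m.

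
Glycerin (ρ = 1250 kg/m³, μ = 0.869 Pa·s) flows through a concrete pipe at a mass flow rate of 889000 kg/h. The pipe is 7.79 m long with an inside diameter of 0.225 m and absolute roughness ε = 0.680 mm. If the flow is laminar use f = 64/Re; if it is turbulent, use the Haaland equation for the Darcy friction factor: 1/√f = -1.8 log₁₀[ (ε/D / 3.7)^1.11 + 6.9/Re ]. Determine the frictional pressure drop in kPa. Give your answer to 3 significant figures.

ṁ = 889000 kg/h = 889000/3600 = 246.9 kg/s.
A = πD²/4 = π(0.225)²/4 = 0.03976 m²; mean velocity V = ṁ/(ρA) = 246.9/(1250 · 0.03976) = 4.969 m/s.
Reynolds number Re = ρVD/μ = 1250 · 4.969 · 0.225 / 0.869 = 1608.
Re < 2300 → laminar flow, so f = 64/Re = 64/1608 = 0.0398 (the turbulent correlation is not needed).
Darcy-Weisbach: ΔP = f(L/D)(ρV²/2) = 0.0398·(7.79/0.225)·(1250·4.969²/2) = 0.0398·34.62·1.543e+04 = 2.126e+04 Pa.
ΔP = 2.126e+04 Pa = 21.3 kPa.

ΔP ≈ 21.3 kPa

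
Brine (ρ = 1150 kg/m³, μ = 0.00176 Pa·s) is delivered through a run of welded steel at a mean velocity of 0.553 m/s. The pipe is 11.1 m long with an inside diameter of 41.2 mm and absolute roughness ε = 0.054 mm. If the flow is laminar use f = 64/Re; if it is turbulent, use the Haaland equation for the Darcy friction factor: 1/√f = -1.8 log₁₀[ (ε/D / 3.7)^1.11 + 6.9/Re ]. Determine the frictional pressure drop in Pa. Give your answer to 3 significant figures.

ΔP ≈ 1420 Pa

Reynolds number Re = ρVD/μ = 1150 · 0.553 · 0.0412 / 0.00176 = 1.489e+04.
Re > 4000 → turbulent. Relative roughness ε/D = 5.4e-05/0.0412 = 0.00131. Haaland: 1/√f = -1.8 log₁₀[(0.00131/3.7)^1.11 + 6.9/1.489e+04] = -1.8 log₁₀[0.000148 + 0.000463] = 5.785, so f = 0.02988.
Darcy-Weisbach: ΔP = f(L/D)(ρV²/2) = 0.02988·(11.1/0.0412)·(1150·0.553²/2) = 0.02988·269.4·175.8 = 1416 Pa.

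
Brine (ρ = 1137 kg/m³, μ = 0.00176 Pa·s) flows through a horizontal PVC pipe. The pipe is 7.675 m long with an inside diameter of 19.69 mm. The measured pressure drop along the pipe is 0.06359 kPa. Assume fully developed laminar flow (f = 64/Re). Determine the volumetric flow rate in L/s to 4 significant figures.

Q ≈ 0.01737 L/s

For laminar flow, f = 64/Re with Re = ρVD/μ, so Darcy-Weisbach reduces to ΔP = 32μLV/D². Solving for V: V = ΔP·D²/(32μL) = 63.59·(0.01969)²/(32·0.00176·7.675) = 0.05703 m/s.
Check: Re = ρVD/μ = 1137·0.05703·0.01969/0.00176 = 725.5 < 2300, so the laminar assumption holds.
Q = V·A = 0.05703·(π/4·0.01969²) = 1.737e-05 m³/s = 0.01737 L/s.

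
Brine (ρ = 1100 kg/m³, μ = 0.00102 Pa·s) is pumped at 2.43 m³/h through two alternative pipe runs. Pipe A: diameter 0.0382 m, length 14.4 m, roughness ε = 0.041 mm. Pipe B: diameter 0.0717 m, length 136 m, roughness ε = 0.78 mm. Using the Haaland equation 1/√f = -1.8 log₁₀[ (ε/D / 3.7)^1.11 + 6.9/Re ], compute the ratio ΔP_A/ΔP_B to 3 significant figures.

Pipe A: V = Q/A = 0.000675/0.001146 = 0.589 m/s; Re = 2.426e+04; ε/D = 0.00107; Haaland → f = 0.02678; ΔP_A = f(L/D)(ρV²/2) = 1926 Pa.
Pipe B: V = Q/A = 0.000675/0.004038 = 0.1672 m/s; Re = 1.293e+04; ε/D = 0.0109; Haaland → f = 0.04292; ΔP_B = f(L/D)(ρV²/2) = 1252 Pa.
ΔP_A/ΔP_B = 1926/1252 = 1.54.

ΔP_A/ΔP_B ≈ 1.54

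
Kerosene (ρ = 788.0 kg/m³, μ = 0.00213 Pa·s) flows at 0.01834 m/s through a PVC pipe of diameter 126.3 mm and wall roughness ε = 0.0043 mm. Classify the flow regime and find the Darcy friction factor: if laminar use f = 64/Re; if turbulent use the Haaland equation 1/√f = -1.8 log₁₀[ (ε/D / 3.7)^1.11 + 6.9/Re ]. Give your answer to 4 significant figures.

f ≈ 0.07468

Re = ρVD/μ = 788·0.01834·0.1263/0.00213 = 856.9.
Re < 2300 → laminar, so f = 64/Re = 0.07468 (roughness is irrelevant in laminar flow).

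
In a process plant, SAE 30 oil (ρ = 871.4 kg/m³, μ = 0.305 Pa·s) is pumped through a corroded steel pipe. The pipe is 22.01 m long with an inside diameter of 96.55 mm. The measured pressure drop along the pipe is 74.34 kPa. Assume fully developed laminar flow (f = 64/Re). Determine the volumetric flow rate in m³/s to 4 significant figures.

For laminar flow, f = 64/Re with Re = ρVD/μ, so Darcy-Weisbach reduces to ΔP = 32μLV/D². Solving for V: V = ΔP·D²/(32μL) = 7.434e+04·(0.09655)²/(32·0.305·22.01) = 3.226 m/s.
Check: Re = ρVD/μ = 871.4·3.226·0.09655/0.305 = 889.9 < 2300, so the laminar assumption holds.
Q = V·A = 3.226·(π/4·0.09655²) = 0.02362 m³/s = 0.02362 m³/s.

Q ≈ 0.02362 m³/s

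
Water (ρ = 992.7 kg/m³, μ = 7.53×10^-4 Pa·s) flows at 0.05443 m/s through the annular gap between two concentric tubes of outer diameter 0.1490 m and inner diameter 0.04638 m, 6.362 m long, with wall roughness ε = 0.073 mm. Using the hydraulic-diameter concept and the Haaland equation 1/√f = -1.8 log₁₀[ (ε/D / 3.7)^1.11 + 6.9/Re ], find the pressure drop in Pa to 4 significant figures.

ΔP ≈ 3.137 Pa

Hydraulic diameter D_h = 4A/P = D_o - D_i = 0.149 - 0.04638 = 0.1026 m.
Re = ρVD_h/μ = 992.7·0.05443·0.1026/0.000753 = 7364.
ε/D_h = 7.3e-05/0.1026 = 0.000711; Haaland gives 1/√f = -1.8 log₁₀[7.5e-05+0.000937] = 5.391, so f = 0.03441.
ΔP = f(L/D_h)(ρV²/2) = 0.03441·6.362/0.1026·1.47 = 3.137 Pa.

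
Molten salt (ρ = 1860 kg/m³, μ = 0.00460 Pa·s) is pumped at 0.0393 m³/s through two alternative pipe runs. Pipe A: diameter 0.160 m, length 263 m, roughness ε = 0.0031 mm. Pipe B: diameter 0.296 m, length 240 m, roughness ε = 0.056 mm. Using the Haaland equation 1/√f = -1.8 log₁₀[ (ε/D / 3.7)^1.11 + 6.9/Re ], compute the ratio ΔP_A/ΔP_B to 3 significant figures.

ΔP_A/ΔP_B ≈ 20.3

Pipe A: V = Q/A = 0.0393/0.02011 = 1.955 m/s; Re = 1.265e+05; ε/D = 1.94e-05; Haaland → f = 0.01707; ΔP_A = f(L/D)(ρV²/2) = 9.969e+04 Pa.
Pipe B: V = Q/A = 0.0393/0.06881 = 0.5711 m/s; Re = 6.835e+04; ε/D = 0.000189; Haaland → f = 0.02001; ΔP_B = f(L/D)(ρV²/2) = 4921 Pa.
ΔP_A/ΔP_B = 9.969e+04/4921 = 20.3.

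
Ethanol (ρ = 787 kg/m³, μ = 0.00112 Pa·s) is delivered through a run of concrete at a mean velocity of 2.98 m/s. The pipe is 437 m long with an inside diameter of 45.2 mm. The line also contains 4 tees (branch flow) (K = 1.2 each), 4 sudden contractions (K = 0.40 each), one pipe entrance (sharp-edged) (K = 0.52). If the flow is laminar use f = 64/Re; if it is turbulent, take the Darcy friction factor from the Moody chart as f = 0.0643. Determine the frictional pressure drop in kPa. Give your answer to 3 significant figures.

Reynolds number Re = ρVD/μ = 787 · 2.98 · 0.0452 / 0.00112 = 9.465e+04.
Re > 4000 → turbulent; use the Moody-chart value f = 0.0643.
Total minor-loss coefficient ΣK = 4·1.2 + 4·0.4 + 1·0.52 = 6.92.
ΔP = [f·L/D + ΣK]·(ρV²/2) = [0.0643·437/0.0452 + 6.92]·(787·2.98²/2) = [621.7 + 6.92]·3494 = 2.197e+06 Pa.
ΔP = 2.197e+06 Pa = 2200 kPa.

ΔP ≈ 2200 kPa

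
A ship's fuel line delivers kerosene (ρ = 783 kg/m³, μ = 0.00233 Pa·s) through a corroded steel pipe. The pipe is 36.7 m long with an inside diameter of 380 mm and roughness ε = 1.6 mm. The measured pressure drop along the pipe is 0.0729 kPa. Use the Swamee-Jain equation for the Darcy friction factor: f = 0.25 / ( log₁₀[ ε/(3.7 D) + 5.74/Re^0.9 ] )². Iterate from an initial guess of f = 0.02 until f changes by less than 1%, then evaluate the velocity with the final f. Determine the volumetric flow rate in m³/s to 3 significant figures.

Q ≈ 0.0277 m³/s

Rearranging Darcy-Weisbach: V = √(2·ΔP·D/(f·L·ρ)). With ε/D = 0.0016/0.38 = 0.00421, iterate starting from f = 0.02:
  f = 0.02 → V = √(2·72.9·0.38/(0.02·36.7·783)) = 0.3105 m/s; Re = ρVD/μ = 3.965e+04; f → 0.0317
  f = 0.0317 → V = 0.2466 m/s; Re = 3.149e+04; f → 0.0323
  f = 0.0323 → V = 0.2443 m/s; Re = 3.12e+04; f → 0.03233
Converged (Δf/f < 1%). With the final f = 0.03233: V = √(2·72.9·0.38/(0.03233·36.7·783)) = 0.2442 m/s.
Q = V·A = 0.2442·(π/4·0.38²) = 0.0277 m³/s = 0.0277 m³/s.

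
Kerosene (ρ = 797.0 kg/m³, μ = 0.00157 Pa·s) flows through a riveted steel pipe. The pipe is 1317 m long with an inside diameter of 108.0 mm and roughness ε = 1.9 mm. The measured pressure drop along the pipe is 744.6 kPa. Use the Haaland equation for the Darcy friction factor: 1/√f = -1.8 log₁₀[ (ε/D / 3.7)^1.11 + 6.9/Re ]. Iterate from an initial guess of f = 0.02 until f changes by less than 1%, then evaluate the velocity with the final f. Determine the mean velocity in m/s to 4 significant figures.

Rearranging Darcy-Weisbach: V = √(2·ΔP·D/(f·L·ρ)). With ε/D = 0.0019/0.108 = 0.0176, iterate starting from f = 0.02:
  f = 0.02 → V = √(2·7.446e+05·0.108/(0.02·1317·797)) = 2.768 m/s; Re = ρVD/μ = 1.518e+05; f → 0.04669
  f = 0.04669 → V = 1.811 m/s; Re = 9.932e+04; f → 0.04683
Converged (Δf/f < 1%). With the final f = 0.04683: V = √(2·7.446e+05·0.108/(0.04683·1317·797)) = 1.809 m/s.

V ≈ 1.809 m/s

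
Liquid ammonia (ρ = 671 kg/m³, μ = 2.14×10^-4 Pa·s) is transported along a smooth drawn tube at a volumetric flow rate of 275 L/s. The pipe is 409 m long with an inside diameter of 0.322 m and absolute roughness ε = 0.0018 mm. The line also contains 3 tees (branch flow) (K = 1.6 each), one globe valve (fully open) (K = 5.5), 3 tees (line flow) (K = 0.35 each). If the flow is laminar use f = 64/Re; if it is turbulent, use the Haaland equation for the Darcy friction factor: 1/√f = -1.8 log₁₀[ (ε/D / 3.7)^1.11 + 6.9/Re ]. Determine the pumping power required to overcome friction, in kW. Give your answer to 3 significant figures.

Q = 275 L/s = 275/1000 = 0.275 m³/s.
Cross-sectional area A = πD²/4 = π(0.322)²/4 = 0.08143 m²; mean velocity V = Q/A = 0.275/0.08143 = 3.377 m/s.
Reynolds number Re = ρVD/μ = 671 · 3.377 · 0.322 / 0.000214 = 3.41e+06.
Re > 4000 → turbulent. Relative roughness ε/D = 1.8e-06/0.322 = 5.59e-06. Haaland: 1/√f = -1.8 log₁₀[(5.59e-06/3.7)^1.11 + 6.9/3.41e+06] = -1.8 log₁₀[3.46e-07 + 2.02e-06] = 10.13, so f = 0.009753.
Total minor-loss coefficient ΣK = 3·1.6 + 1·5.5 + 3·0.35 = 11.4.
ΔP = [f·L/D + ΣK]·(ρV²/2) = [0.009753·409/0.322 + 11.4]·(671·3.377²/2) = [12.39 + 11.4]·3826 = 9.083e+04 Pa.
Pumping power P = QΔP = 0.275·9.083e+04 = 24980 W = 25.0 kW.

P ≈ 25.0 kW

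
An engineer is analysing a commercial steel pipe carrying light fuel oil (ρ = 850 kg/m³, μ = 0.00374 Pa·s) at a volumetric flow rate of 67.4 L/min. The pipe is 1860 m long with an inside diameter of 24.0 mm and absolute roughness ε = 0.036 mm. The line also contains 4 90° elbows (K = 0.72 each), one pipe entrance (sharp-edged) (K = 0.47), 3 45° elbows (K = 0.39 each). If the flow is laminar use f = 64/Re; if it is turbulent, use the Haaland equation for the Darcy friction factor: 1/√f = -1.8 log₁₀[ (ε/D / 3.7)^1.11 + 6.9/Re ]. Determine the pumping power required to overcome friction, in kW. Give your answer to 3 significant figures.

P ≈ 7.03 kW

Q = 67.4 L/min = 67.4/60000 = 0.001123 m³/s.
Cross-sectional area A = πD²/4 = π(0.024)²/4 = 0.0004524 m²; mean velocity V = Q/A = 0.001123/0.0004524 = 2.483 m/s.
Reynolds number Re = ρVD/μ = 850 · 2.483 · 0.024 / 0.00374 = 1.354e+04.
Re > 4000 → turbulent. Relative roughness ε/D = 3.6e-05/0.024 = 0.0015. Haaland: 1/√f = -1.8 log₁₀[(0.0015/3.7)^1.11 + 6.9/1.354e+04] = -1.8 log₁₀[0.000172 + 0.000509] = 5.7, so f = 0.03078.
Total minor-loss coefficient ΣK = 4·0.72 + 1·0.47 + 3·0.39 = 4.52.
ΔP = [f·L/D + ΣK]·(ρV²/2) = [0.03078·1860/0.024 + 4.52]·(850·2.483²/2) = [2385 + 4.52]·2620 = 6.262e+06 Pa.
Pumping power P = QΔP = 0.001123·6.262e+06 = 7035 W = 7.03 kW.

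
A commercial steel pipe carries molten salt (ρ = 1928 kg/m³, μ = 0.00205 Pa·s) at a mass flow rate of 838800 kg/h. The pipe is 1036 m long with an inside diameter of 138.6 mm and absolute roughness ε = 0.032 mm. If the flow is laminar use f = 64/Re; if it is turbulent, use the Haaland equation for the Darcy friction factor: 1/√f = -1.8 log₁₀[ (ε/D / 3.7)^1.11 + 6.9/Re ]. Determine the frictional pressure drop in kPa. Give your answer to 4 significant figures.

ΔP ≈ 6889 kPa

ṁ = 838800 kg/h = 838800/3600 = 233 kg/s.
A = πD²/4 = π(0.1386)²/4 = 0.01509 m²; mean velocity V = ṁ/(ρA) = 233/(1928 · 0.01509) = 8.01 m/s.
Reynolds number Re = ρVD/μ = 1928 · 8.01 · 0.1386 / 0.00205 = 1.044e+06.
Re > 4000 → turbulent. Relative roughness ε/D = 3.2e-05/0.1386 = 0.000231. Haaland: 1/√f = -1.8 log₁₀[(0.000231/3.7)^1.11 + 6.9/1.044e+06] = -1.8 log₁₀[2.15e-05 + 6.61e-06] = 8.192, so f = 0.0149.
Darcy-Weisbach: ΔP = f(L/D)(ρV²/2) = 0.0149·(1036/0.1386)·(1928·8.01²/2) = 0.0149·7475·6.185e+04 = 6.889e+06 Pa.
ΔP = 6.889e+06 Pa = 6889 kPa.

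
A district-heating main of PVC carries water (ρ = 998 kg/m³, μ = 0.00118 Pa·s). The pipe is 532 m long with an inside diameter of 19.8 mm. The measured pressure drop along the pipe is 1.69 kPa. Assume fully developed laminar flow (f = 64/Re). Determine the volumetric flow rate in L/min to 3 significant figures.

Q ≈ 0.609 L/min

For laminar flow, f = 64/Re with Re = ρVD/μ, so Darcy-Weisbach reduces to ΔP = 32μLV/D². Solving for V: V = ΔP·D²/(32μL) = 1690·(0.0198)²/(32·0.00118·532) = 0.03298 m/s.
Check: Re = ρVD/μ = 998·0.03298·0.0198/0.00118 = 552.3 < 2300, so the laminar assumption holds.
Q = V·A = 0.03298·(π/4·0.0198²) = 1.016e-05 m³/s = 0.609 L/min.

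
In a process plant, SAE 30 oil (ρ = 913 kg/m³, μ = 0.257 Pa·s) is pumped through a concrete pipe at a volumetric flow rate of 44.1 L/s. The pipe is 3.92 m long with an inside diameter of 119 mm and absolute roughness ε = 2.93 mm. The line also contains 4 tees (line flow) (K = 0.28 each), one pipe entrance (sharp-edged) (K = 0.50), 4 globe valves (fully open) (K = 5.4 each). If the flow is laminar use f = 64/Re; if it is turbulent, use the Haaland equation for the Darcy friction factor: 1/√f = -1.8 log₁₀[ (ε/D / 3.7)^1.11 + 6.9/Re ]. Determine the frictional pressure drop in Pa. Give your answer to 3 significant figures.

ΔP ≈ 176000 Pa

Q = 44.1 L/s = 44.1/1000 = 0.0441 m³/s.
Cross-sectional area A = πD²/4 = π(0.119)²/4 = 0.01112 m²; mean velocity V = Q/A = 0.0441/0.01112 = 3.965 m/s.
Reynolds number Re = ρVD/μ = 913 · 3.965 · 0.119 / 0.257 = 1676.
Re < 2300 → laminar flow, so f = 64/Re = 64/1676 = 0.03818 (the turbulent correlation is not needed).
Total minor-loss coefficient ΣK = 4·0.28 + 1·0.5 + 4·5.4 = 23.2.
ΔP = [f·L/D + ΣK]·(ρV²/2) = [0.03818·3.92/0.119 + 23.2]·(913·3.965²/2) = [1.258 + 23.2]·7177 = 1.757e+05 Pa.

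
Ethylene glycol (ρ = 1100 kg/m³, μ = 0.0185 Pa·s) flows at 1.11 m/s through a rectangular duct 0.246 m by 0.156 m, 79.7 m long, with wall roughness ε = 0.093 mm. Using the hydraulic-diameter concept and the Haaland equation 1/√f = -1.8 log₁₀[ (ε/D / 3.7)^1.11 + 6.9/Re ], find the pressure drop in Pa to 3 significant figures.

Hydraulic diameter D_h = 4A/P = 4·(0.246·0.156)/(2·(0.246+0.156)) = 0.1535/0.804 = 0.1909 m.
Re = ρVD_h/μ = 1100·1.11·0.1909/0.0185 = 1.26e+04.
ε/D_h = 9.3e-05/0.1909 = 0.000487; Haaland gives 1/√f = -1.8 log₁₀[4.93e-05+0.000548] = 5.803, so f = 0.02969.
ΔP = f(L/D_h)(ρV²/2) = 0.02969·79.7/0.1909·677.7 = 8399 Pa.

ΔP ≈ 8400 Pa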